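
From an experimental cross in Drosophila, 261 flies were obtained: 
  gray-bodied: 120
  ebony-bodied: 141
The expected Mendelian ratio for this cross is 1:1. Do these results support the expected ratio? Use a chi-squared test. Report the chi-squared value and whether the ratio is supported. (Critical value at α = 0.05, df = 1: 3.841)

Total ratio parts = 2. Expected numbers out of 261:
  gray-bodied: 261 × 1/2 = 130.5
  ebony-bodied: 261 × 1/2 = 130.5
χ² = Σ (O − E)² / E
  gray-bodied: (120 − 130.5)² / 130.5 = 0.8448
  ebony-bodied: (141 − 130.5)² / 130.5 = 0.8448
χ² = 0.8448 + 0.8448 = 1.6896 ≈ 1.690
Degrees of freedom = 2 − 1 = 1; critical value at α = 0.05 is 3.841.
Since 1.690 < 3.841, we fail to reject the null hypothesis — the data are consistent with the 1:1 ratio.

1.690; consistent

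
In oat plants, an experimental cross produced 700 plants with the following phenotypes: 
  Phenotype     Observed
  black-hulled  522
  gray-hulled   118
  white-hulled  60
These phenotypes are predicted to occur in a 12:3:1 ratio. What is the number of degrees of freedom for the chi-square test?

2

A goodness-of-fit test with 3 phenotype classes has df = 3 − 1 = 2.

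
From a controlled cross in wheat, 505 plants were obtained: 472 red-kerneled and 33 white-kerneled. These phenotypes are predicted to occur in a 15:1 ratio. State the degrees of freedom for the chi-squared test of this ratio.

A goodness-of-fit test with 2 phenotype classes has df = 2 − 1 = 1.

1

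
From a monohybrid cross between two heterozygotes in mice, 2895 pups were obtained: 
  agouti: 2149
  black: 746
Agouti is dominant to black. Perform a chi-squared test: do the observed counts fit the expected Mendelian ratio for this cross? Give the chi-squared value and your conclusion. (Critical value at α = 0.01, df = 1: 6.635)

For a monohybrid cross between heterozygotes with complete dominance, the expected phenotypic ratio is 3:1.
Under the 3:1 hypothesis (Σ ratio = 4, N = 2895):
  agouti: 2895 × 3/4 = 2171.25
  black: 2895 × 1/4 = 723.75
χ² = Σ (O − E)² / E
  agouti: (2149 − 2171.25)² / 2171.25 = 0.2280
  black: (746 − 723.75)² / 723.75 = 0.6840
χ² = 0.2280 + 0.6840 = 0.912
Degrees of freedom = 2 − 1 = 1; critical value at α = 0.01 is 6.635.
Since 0.912 < 6.635, we fail to reject the null hypothesis — the data are consistent with the 3:1 ratio.

0.912; consistent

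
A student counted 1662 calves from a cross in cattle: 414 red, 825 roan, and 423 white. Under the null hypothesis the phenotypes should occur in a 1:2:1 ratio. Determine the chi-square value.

Under the 1:2:1 hypothesis (Σ ratio = 4, N = 1662):
  red: 1662 × 1/4 = 415.5
  roan: 1662 × 2/4 = 831
  white: 1662 × 1/4 = 415.5
χ² = Σ (O − E)² / E
  red: (414 − 415.5)² / 415.5 = 0.0054
  roan: (825 − 831)² / 831 = 0.0433
  white: (423 − 415.5)² / 415.5 = 0.1354
χ² = 0.0054 + 0.0433 + 0.1354 = 0.1841 ≈ 0.184

0.184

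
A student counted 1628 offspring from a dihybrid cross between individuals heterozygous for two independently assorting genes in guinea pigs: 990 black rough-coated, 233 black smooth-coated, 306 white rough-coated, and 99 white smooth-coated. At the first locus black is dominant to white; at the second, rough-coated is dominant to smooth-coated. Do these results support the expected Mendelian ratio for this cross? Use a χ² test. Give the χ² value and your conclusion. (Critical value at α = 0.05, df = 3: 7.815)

23.197; not consistent

A dihybrid F₂ with independent assortment and complete dominance at both loci gives a 9:3:3:1 phenotypic ratio.
Under the 9:3:3:1 hypothesis (Σ ratio = 16, N = 1628):
  black rough-coated: 1628 × 9/16 = 915.75
  black smooth-coated: 1628 × 3/16 = 305.25
  white rough-coated: 1628 × 3/16 = 305.25
  white smooth-coated: 1628 × 1/16 = 101.75
χ² = Σ (O − E)² / E
  black rough-coated: (990 − 915.75)² / 915.75 = 6.0203
  black smooth-coated: (233 − 305.25)² / 305.25 = 17.1009
  white rough-coated: (306 − 305.25)² / 305.25 = 0.0018
  white smooth-coated: (99 − 101.75)² / 101.75 = 0.0743
χ² = 6.0203 + 17.1009 + 0.0018 + 0.0743 = 23.1973 ≈ 23.197
Degrees of freedom = 4 − 1 = 3; critical value at α = 0.05 is 7.815.
Since 23.197 > 7.815, we reject the null hypothesis — the data do not fit the 9:3:3:1 ratio.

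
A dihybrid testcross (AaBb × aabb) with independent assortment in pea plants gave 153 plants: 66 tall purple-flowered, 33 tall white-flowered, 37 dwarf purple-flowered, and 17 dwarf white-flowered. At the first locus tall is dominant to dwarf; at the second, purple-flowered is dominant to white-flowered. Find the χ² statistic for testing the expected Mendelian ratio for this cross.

A dihybrid testcross with independent assortment gives a 1:1:1:1 ratio.
The 1:1:1:1 ratio has 4 parts, so with N = 153 the expected counts are:
  tall purple-flowered: 153 × 1/4 = 38.25
  tall white-flowered: 153 × 1/4 = 38.25
  dwarf purple-flowered: 153 × 1/4 = 38.25
  dwarf white-flowered: 153 × 1/4 = 38.25
χ² = Σ (O − E)² / E
  tall purple-flowered: (66 − 38.25)² / 38.25 = 20.1324
  tall white-flowered: (33 − 38.25)² / 38.25 = 0.7206
  dwarf purple-flowered: (37 − 38.25)² / 38.25 = 0.0408
  dwarf white-flowered: (17 − 38.25)² / 38.25 = 11.8056
χ² = 20.1324 + 0.7206 + 0.0408 + 11.8056 = 32.6994 ≈ 32.699

32.699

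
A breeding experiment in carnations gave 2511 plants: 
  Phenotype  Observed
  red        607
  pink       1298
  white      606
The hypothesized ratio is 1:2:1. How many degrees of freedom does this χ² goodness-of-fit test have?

2

A goodness-of-fit test with 3 phenotype classes has df = 3 − 1 = 2.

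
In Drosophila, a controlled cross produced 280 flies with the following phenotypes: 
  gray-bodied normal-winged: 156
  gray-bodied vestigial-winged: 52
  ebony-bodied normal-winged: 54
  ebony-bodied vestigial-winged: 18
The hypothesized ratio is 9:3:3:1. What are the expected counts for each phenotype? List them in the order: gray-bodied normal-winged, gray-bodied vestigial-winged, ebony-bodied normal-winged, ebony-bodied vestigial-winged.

Total ratio parts = 16. Expected numbers out of 280:
  gray-bodied normal-winged: 280 × 9/16 = 157.5
  gray-bodied vestigial-winged: 280 × 3/16 = 52.5
  ebony-bodied normal-winged: 280 × 3/16 = 52.5
  ebony-bodied vestigial-winged: 280 × 1/16 = 17.5

157.5, 52.5, 52.5, 17.5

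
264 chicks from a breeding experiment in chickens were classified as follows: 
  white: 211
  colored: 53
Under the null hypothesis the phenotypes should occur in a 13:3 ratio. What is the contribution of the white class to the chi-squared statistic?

Total ratio parts = 16. Expected numbers out of 264:
  white: 264 × 13/16 = 214.5
  colored: 264 × 3/16 = 49.5
Contribution of white: (211 − 214.5)² / 214.5 = 0.0571

0.057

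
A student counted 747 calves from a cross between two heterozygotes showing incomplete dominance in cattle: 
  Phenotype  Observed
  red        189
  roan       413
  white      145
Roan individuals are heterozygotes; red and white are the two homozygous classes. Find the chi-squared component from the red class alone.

0.027

With incomplete dominance, a heterozygote × heterozygote cross gives a 1:2:1 phenotypic ratio.
Total ratio parts = 4. Expected numbers out of 747:
  red: 747 × 1/4 = 186.75
  roan: 747 × 2/4 = 373.5
  white: 747 × 1/4 = 186.75
Contribution of red: (189 − 186.75)² / 186.75 = 0.0271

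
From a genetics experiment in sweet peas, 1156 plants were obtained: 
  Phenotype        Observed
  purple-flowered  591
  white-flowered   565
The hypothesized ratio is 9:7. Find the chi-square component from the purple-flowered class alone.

5.399

Expected counts for N = 1156 under a 9:7 ratio (total parts = 16):
  purple-flowered: 1156 × 9/16 = 650.25
  white-flowered: 1156 × 7/16 = 505.75
Contribution of purple-flowered: (591 − 650.25)² / 650.25 = 5.3988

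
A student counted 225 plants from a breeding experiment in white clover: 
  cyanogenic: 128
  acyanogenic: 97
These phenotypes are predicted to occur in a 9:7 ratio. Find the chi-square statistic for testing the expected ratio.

0.037

Expected counts for N = 225 under a 9:7 ratio (total parts = 16):
  cyanogenic: 225 × 9/16 = 126.5625
  acyanogenic: 225 × 7/16 = 98.4375
χ² = Σ (O − E)² / E
  cyanogenic: (128 − 126.5625)² / 126.5625 = 0.0163
  acyanogenic: (97 − 98.4375)² / 98.4375 = 0.0210
χ² = 0.0163 + 0.0210 = 0.0373 ≈ 0.037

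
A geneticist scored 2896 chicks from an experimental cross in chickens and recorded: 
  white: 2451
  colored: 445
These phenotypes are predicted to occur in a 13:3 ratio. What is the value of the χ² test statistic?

21.769

Expected counts for N = 2896 under a 13:3 ratio (total parts = 16):
  white: 2896 × 13/16 = 2353
  colored: 2896 × 3/16 = 543
χ² = Σ (O − E)² / E
  white: (2451 − 2353)² / 2353 = 4.0816
  colored: (445 − 543)² / 543 = 17.6869
χ² = 4.0816 + 17.6869 = 21.7685 ≈ 21.769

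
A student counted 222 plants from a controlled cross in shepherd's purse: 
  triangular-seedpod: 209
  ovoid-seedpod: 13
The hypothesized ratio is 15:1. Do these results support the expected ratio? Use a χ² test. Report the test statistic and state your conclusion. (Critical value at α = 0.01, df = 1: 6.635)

0.059; consistent

Total ratio parts = 16. Expected numbers out of 222:
  triangular-seedpod: 222 × 15/16 = 208.125
  ovoid-seedpod: 222 × 1/16 = 13.875
χ² = Σ (O − E)² / E
  triangular-seedpod: (209 − 208.125)² / 208.125 = 0.0037
  ovoid-seedpod: (13 − 13.875)² / 13.875 = 0.0552
χ² = 0.0037 + 0.0552 = 0.0589 ≈ 0.059
Degrees of freedom = 2 − 1 = 1; critical value at α = 0.01 is 6.635.
Since 0.059 < 6.635, we fail to reject the null hypothesis — the data are consistent with the 15:1 ratio.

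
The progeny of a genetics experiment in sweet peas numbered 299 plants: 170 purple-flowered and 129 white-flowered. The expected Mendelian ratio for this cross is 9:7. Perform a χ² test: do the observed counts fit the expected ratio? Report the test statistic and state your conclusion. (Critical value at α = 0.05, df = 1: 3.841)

Under the 9:7 hypothesis (Σ ratio = 16, N = 299):
  purple-flowered: 299 × 9/16 = 168.1875
  white-flowered: 299 × 7/16 = 130.8125
χ² = Σ (O − E)² / E
  purple-flowered: (170 − 168.1875)² / 168.1875 = 0.0195
  white-flowered: (129 − 130.8125)² / 130.8125 = 0.0251
χ² = 0.0195 + 0.0251 = 0.0446 ≈ 0.045
Degrees of freedom = 2 − 1 = 1; critical value at α = 0.05 is 3.841.
Since 0.045 < 3.841, we fail to reject the null hypothesis — the data are consistent with the 9:7 ratio.

0.045; consistent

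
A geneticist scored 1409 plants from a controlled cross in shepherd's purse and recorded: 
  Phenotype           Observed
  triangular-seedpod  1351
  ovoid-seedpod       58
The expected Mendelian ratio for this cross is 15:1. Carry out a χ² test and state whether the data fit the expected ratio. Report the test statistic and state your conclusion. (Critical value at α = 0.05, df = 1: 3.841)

10.947; not consistent

The 15:1 ratio has 16 parts, so with N = 1409 the expected counts are:
  triangular-seedpod: 1409 × 15/16 = 1320.9375
  ovoid-seedpod: 1409 × 1/16 = 88.0625
χ² = Σ (O − E)² / E
  triangular-seedpod: (1351 − 1320.9375)² / 1320.9375 = 0.6842
  ovoid-seedpod: (58 − 88.0625)² / 88.0625 = 10.2626
χ² = 0.6842 + 10.2626 = 10.9468 ≈ 10.947
Degrees of freedom = 2 − 1 = 1; critical value at α = 0.05 is 3.841.
Since 10.947 > 3.841, we reject the null hypothesis — the data do not fit the 15:1 ratio.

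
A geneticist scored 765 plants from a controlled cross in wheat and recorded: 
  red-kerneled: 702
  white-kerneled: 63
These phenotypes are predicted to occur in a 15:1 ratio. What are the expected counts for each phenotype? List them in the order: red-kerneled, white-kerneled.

Expected counts for N = 765 under a 15:1 ratio (total parts = 16):
  red-kerneled: 765 × 15/16 = 717.1875
  white-kerneled: 765 × 1/16 = 47.8125

717.1875, 47.8125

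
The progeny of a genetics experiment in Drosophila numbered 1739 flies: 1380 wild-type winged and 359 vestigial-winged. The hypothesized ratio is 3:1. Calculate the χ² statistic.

17.598

Total ratio parts = 4. Expected numbers out of 1739:
  wild-type winged: 1739 × 3/4 = 1304.25
  vestigial-winged: 1739 × 1/4 = 434.75
χ² = Σ (O − E)² / E
  wild-type winged: (1380 − 1304.25)² / 1304.25 = 4.3995
  vestigial-winged: (359 − 434.75)² / 434.75 = 13.1985
χ² = 4.3995 + 13.1985 = 17.598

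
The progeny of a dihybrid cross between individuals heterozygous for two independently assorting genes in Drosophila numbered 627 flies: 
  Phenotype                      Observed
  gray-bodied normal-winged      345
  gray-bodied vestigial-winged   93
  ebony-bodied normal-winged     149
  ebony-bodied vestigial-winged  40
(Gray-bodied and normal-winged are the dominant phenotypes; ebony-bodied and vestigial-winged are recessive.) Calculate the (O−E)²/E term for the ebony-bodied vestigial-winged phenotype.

0.017

A dihybrid F₂ with independent assortment and complete dominance at both loci gives a 9:3:3:1 phenotypic ratio.
Total ratio parts = 16. Expected numbers out of 627:
  gray-bodied normal-winged: 627 × 9/16 = 352.6875
  gray-bodied vestigial-winged: 627 × 3/16 = 117.5625
  ebony-bodied normal-winged: 627 × 3/16 = 117.5625
  ebony-bodied vestigial-winged: 627 × 1/16 = 39.1875
Contribution of ebony-bodied vestigial-winged: (40 − 39.1875)² / 39.1875 = 0.0168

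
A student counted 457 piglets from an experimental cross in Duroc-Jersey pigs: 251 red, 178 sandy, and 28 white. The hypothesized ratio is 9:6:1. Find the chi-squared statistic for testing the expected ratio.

Under the 9:6:1 hypothesis (Σ ratio = 16, N = 457):
  red: 457 × 9/16 = 257.0625
  sandy: 457 × 6/16 = 171.375
  white: 457 × 1/16 = 28.5625
χ² = Σ (O − E)² / E
  red: (251 − 257.0625)² / 257.0625 = 0.1430
  sandy: (178 − 171.375)² / 171.375 = 0.2561
  white: (28 − 28.5625)² / 28.5625 = 0.0111
χ² = 0.1430 + 0.2561 + 0.0111 = 0.4102 ≈ 0.410

0.410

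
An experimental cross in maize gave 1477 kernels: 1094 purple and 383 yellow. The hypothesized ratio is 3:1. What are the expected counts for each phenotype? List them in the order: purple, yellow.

1107.75, 369.25

Under the 3:1 hypothesis (Σ ratio = 4, N = 1477):
  purple: 1477 × 3/4 = 1107.75
  yellow: 1477 × 1/4 = 369.25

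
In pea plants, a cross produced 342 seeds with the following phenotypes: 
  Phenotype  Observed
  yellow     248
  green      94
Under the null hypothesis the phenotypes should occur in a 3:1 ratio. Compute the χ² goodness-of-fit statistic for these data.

Expected counts for N = 342 under a 3:1 ratio (total parts = 4):
  yellow: 342 × 3/4 = 256.5
  green: 342 × 1/4 = 85.5
χ² = Σ (O − E)² / E
  yellow: (248 − 256.5)² / 256.5 = 0.2817
  green: (94 − 85.5)² / 85.5 = 0.8450
χ² = 0.2817 + 0.8450 = 1.1267 ≈ 1.127

1.127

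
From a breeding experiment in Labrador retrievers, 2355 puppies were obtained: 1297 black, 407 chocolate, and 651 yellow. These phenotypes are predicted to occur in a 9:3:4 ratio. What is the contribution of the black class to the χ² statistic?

Total ratio parts = 16. Expected numbers out of 2355:
  black: 2355 × 9/16 = 1324.6875
  chocolate: 2355 × 3/16 = 441.5625
  yellow: 2355 × 4/16 = 588.75
Contribution of black: (1297 − 1324.6875)² / 1324.6875 = 0.5787

0.579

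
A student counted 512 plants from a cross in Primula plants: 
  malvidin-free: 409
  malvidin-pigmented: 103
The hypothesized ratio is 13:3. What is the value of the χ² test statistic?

Expected counts for N = 512 under a 13:3 ratio (total parts = 16):
  malvidin-free: 512 × 13/16 = 416
  malvidin-pigmented: 512 × 3/16 = 96
χ² = Σ (O − E)² / E
  malvidin-free: (409 − 416)² / 416 = 0.1178
  malvidin-pigmented: (103 − 96)² / 96 = 0.5104
χ² = 0.1178 + 0.5104 = 0.6282 ≈ 0.628

0.628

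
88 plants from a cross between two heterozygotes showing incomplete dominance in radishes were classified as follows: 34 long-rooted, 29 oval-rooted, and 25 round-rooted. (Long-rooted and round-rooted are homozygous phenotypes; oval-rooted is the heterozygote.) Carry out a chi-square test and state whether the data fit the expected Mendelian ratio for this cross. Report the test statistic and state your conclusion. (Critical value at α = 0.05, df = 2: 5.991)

With incomplete dominance, a heterozygote × heterozygote cross gives a 1:2:1 phenotypic ratio.
The 1:2:1 ratio has 4 parts, so with N = 88 the expected counts are:
  long-rooted: 88 × 1/4 = 22
  oval-rooted: 88 × 2/4 = 44
  round-rooted: 88 × 1/4 = 22
χ² = Σ (O − E)² / E
  long-rooted: (34 − 22)² / 22 = 6.5455
  oval-rooted: (29 − 44)² / 44 = 5.1136
  round-rooted: (25 − 22)² / 22 = 0.4091
χ² = 6.5455 + 5.1136 + 0.4091 = 12.0682 ≈ 12.068
Degrees of freedom = 3 − 1 = 2; critical value at α = 0.05 is 5.991.
Since 12.068 > 5.991, we reject the null hypothesis — the data do not fit the 1:2:1 ratio.

12.068; not consistent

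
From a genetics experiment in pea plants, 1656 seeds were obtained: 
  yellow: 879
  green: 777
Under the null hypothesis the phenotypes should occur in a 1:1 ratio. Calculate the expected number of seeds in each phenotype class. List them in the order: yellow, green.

Total ratio parts = 2. Expected numbers out of 1656:
  yellow: 1656 × 1/2 = 828
  green: 1656 × 1/2 = 828

828, 828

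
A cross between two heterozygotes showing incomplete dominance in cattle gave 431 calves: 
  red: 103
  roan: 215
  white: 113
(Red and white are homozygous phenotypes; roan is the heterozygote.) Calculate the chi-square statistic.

With incomplete dominance, a heterozygote × heterozygote cross gives a 1:2:1 phenotypic ratio.
Under the 1:2:1 hypothesis (Σ ratio = 4, N = 431):
  red: 431 × 1/4 = 107.75
  roan: 431 × 2/4 = 215.5
  white: 431 × 1/4 = 107.75
χ² = Σ (O − E)² / E
  red: (103 − 107.75)² / 107.75 = 0.2094
  roan: (215 − 215.5)² / 215.5 = 0.0012
  white: (113 − 107.75)² / 107.75 = 0.2558
χ² = 0.2094 + 0.0012 + 0.2558 = 0.4664 ≈ 0.466

0.466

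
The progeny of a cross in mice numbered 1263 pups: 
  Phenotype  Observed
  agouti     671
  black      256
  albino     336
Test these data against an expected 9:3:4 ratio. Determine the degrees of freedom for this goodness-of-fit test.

2

A goodness-of-fit test with 3 phenotype classes has df = 3 − 1 = 2.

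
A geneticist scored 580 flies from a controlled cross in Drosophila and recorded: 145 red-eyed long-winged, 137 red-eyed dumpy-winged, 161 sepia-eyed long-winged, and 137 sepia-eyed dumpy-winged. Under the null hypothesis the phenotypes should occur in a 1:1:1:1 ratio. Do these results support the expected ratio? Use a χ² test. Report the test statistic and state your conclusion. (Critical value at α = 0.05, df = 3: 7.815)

2.648; consistent

Under the 1:1:1:1 hypothesis (Σ ratio = 4, N = 580):
  red-eyed long-winged: 580 × 1/4 = 145
  red-eyed dumpy-winged: 580 × 1/4 = 145
  sepia-eyed long-winged: 580 × 1/4 = 145
  sepia-eyed dumpy-winged: 580 × 1/4 = 145
χ² = Σ (O − E)² / E
  red-eyed long-winged: (145 − 145)² / 145 = 0.0000
  red-eyed dumpy-winged: (137 − 145)² / 145 = 0.4414
  sepia-eyed long-winged: (161 − 145)² / 145 = 1.7655
  sepia-eyed dumpy-winged: (137 − 145)² / 145 = 0.4414
χ² = 0.0000 + 0.4414 + 1.7655 + 0.4414 = 2.6483 ≈ 2.648
Degrees of freedom = 4 − 1 = 3; critical value at α = 0.05 is 7.815.
Since 2.648 < 7.815, we fail to reject the null hypothesis — the data are consistent with the 1:1:1:1 ratio.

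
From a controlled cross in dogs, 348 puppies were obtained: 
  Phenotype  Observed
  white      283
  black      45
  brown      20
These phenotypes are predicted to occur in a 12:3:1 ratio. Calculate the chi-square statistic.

8.280

Expected counts for N = 348 under a 12:3:1 ratio (total parts = 16):
  white: 348 × 12/16 = 261
  black: 348 × 3/16 = 65.25
  brown: 348 × 1/16 = 21.75
χ² = Σ (O − E)² / E
  white: (283 − 261)² / 261 = 1.8544
  black: (45 − 65.25)² / 65.25 = 6.2845
  brown: (20 − 21.75)² / 21.75 = 0.1408
χ² = 1.8544 + 6.2845 + 0.1408 = 8.2797 ≈ 8.280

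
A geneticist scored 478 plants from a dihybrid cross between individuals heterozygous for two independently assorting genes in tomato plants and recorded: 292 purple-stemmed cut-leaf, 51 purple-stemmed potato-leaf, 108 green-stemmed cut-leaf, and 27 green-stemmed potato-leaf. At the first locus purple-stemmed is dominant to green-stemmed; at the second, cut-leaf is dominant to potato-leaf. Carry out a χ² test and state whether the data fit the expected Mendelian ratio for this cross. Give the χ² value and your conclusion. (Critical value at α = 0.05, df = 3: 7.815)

22.679; not consistent

A dihybrid F₂ with independent assortment and complete dominance at both loci gives a 9:3:3:1 phenotypic ratio.
Total ratio parts = 16. Expected numbers out of 478:
  purple-stemmed cut-leaf: 478 × 9/16 = 268.875
  purple-stemmed potato-leaf: 478 × 3/16 = 89.625
  green-stemmed cut-leaf: 478 × 3/16 = 89.625
  green-stemmed potato-leaf: 478 × 1/16 = 29.875
χ² = Σ (O − E)² / E
  purple-stemmed cut-leaf: (292 − 268.875)² / 268.875 = 1.9889
  purple-stemmed potato-leaf: (51 − 89.625)² / 89.625 = 16.6459
  green-stemmed cut-leaf: (108 − 89.625)² / 89.625 = 3.7673
  green-stemmed potato-leaf: (27 − 29.875)² / 29.875 = 0.2767
χ² = 1.9889 + 16.6459 + 3.7673 + 0.2767 = 22.6788 ≈ 22.679
Degrees of freedom = 4 − 1 = 3; critical value at α = 0.05 is 7.815.
Since 22.679 > 7.815, we reject the null hypothesis — the data do not fit the 9:3:3:1 ratio.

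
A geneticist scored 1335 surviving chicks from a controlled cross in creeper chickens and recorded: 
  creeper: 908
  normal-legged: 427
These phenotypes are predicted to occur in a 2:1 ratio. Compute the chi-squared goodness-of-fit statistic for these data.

Under the 2:1 hypothesis (Σ ratio = 3, N = 1335):
  creeper: 1335 × 2/3 = 890
  normal-legged: 1335 × 1/3 = 445
χ² = Σ (O − E)² / E
  creeper: (908 − 890)² / 890 = 0.3640
  normal-legged: (427 − 445)² / 445 = 0.7281
χ² = 0.3640 + 0.7281 = 1.0921 ≈ 1.092

1.092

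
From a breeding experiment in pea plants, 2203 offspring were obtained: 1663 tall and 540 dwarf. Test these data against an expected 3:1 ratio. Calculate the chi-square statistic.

The 3:1 ratio has 4 parts, so with N = 2203 the expected counts are:
  tall: 2203 × 3/4 = 1652.25
  dwarf: 2203 × 1/4 = 550.75
χ² = Σ (O − E)² / E
  tall: (1663 − 1652.25)² / 1652.25 = 0.0699
  dwarf: (540 − 550.75)² / 550.75 = 0.2098
χ² = 0.0699 + 0.2098 = 0.2797 ≈ 0.280

0.280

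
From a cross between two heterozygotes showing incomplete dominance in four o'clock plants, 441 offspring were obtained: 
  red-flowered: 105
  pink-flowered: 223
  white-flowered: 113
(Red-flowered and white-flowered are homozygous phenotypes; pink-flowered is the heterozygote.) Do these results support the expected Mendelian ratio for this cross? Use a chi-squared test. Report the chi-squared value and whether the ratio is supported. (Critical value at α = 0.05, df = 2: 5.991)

With incomplete dominance, a heterozygote × heterozygote cross gives a 1:2:1 phenotypic ratio.
Expected counts for N = 441 under a 1:2:1 ratio (total parts = 4):
  red-flowered: 441 × 1/4 = 110.25
  pink-flowered: 441 × 2/4 = 220.5
  white-flowered: 441 × 1/4 = 110.25
χ² = Σ (O − E)² / E
  red-flowered: (105 − 110.25)² / 110.25 = 0.2500
  pink-flowered: (223 − 220.5)² / 220.5 = 0.0283
  white-flowered: (113 − 110.25)² / 110.25 = 0.0686
χ² = 0.2500 + 0.0283 + 0.0686 = 0.3469 ≈ 0.347
Degrees of freedom = 3 − 1 = 2; critical value at α = 0.05 is 5.991.
Since 0.347 < 5.991, we fail to reject the null hypothesis — the data are consistent with the 1:2:1 ratio.

0.347; consistent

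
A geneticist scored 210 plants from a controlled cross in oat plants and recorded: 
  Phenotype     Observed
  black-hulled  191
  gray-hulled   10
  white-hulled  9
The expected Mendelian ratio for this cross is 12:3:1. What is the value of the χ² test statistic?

Total ratio parts = 16. Expected numbers out of 210:
  black-hulled: 210 × 12/16 = 157.5
  gray-hulled: 210 × 3/16 = 39.375
  white-hulled: 210 × 1/16 = 13.125
χ² = Σ (O − E)² / E
  black-hulled: (191 − 157.5)² / 157.5 = 7.1254
  gray-hulled: (10 − 39.375)² / 39.375 = 21.9147
  white-hulled: (9 − 13.125)² / 13.125 = 1.2964
χ² = 7.1254 + 21.9147 + 1.2964 = 30.3365 ≈ 30.337

30.337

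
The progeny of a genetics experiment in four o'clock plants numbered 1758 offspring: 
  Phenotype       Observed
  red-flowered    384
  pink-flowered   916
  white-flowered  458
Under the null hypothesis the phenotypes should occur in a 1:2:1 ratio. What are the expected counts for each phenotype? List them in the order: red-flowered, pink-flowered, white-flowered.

439.5, 879, 439.5

The 1:2:1 ratio has 4 parts, so with N = 1758 the expected counts are:
  red-flowered: 1758 × 1/4 = 439.5
  pink-flowered: 1758 × 2/4 = 879
  white-flowered: 1758 × 1/4 = 439.5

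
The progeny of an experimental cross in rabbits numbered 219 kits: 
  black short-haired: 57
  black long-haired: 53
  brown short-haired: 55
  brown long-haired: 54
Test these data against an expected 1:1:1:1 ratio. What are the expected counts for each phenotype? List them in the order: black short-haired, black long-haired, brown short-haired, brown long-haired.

Under the 1:1:1:1 hypothesis (Σ ratio = 4, N = 219):
  black short-haired: 219 × 1/4 = 54.75
  black long-haired: 219 × 1/4 = 54.75
  brown short-haired: 219 × 1/4 = 54.75
  brown long-haired: 219 × 1/4 = 54.75

54.75, 54.75, 54.75, 54.75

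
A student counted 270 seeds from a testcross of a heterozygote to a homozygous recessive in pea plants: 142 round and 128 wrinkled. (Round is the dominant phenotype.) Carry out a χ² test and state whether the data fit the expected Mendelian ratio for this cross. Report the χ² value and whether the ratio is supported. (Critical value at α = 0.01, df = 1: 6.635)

0.726; consistent

A testcross of a heterozygote (Aa × aa) gives a 1:1 phenotypic ratio.
Under the 1:1 hypothesis (Σ ratio = 2, N = 270):
  round: 270 × 1/2 = 135
  wrinkled: 270 × 1/2 = 135
χ² = Σ (O − E)² / E
  round: (142 − 135)² / 135 = 0.3630
  wrinkled: (128 − 135)² / 135 = 0.3630
χ² = 0.3630 + 0.3630 = 0.726
Degrees of freedom = 2 − 1 = 1; critical value at α = 0.01 is 6.635.
Since 0.726 < 6.635, we fail to reject the null hypothesis — the data are consistent with the 1:1 ratio.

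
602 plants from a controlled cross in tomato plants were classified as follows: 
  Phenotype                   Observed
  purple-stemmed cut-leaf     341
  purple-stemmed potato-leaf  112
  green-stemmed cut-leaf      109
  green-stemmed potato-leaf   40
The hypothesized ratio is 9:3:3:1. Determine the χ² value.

Under the 9:3:3:1 hypothesis (Σ ratio = 16, N = 602):
  purple-stemmed cut-leaf: 602 × 9/16 = 338.625
  purple-stemmed potato-leaf: 602 × 3/16 = 112.875
  green-stemmed cut-leaf: 602 × 3/16 = 112.875
  green-stemmed potato-leaf: 602 × 1/16 = 37.625
χ² = Σ (O − E)² / E
  purple-stemmed cut-leaf: (341 − 338.625)² / 338.625 = 0.0167
  purple-stemmed potato-leaf: (112 − 112.875)² / 112.875 = 0.0068
  green-stemmed cut-leaf: (109 − 112.875)² / 112.875 = 0.1330
  green-stemmed potato-leaf: (40 − 37.625)² / 37.625 = 0.1499
χ² = 0.0167 + 0.0068 + 0.1330 + 0.1499 = 0.3064 ≈ 0.306

0.306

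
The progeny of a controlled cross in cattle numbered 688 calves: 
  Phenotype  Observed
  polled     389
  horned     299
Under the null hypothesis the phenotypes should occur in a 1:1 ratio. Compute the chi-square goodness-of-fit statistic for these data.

11.773

Under the 1:1 hypothesis (Σ ratio = 2, N = 688):
  polled: 688 × 1/2 = 344
  horned: 688 × 1/2 = 344
χ² = Σ (O − E)² / E
  polled: (389 − 344)² / 344 = 5.8866
  horned: (299 − 344)² / 344 = 5.8866
χ² = 5.8866 + 5.8866 = 11.7732 ≈ 11.773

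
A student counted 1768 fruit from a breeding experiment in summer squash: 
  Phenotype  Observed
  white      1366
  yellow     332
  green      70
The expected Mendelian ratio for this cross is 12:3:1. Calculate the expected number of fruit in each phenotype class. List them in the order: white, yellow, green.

1326, 331.5, 110.5

The 12:3:1 ratio has 16 parts, so with N = 1768 the expected counts are:
  white: 1768 × 12/16 = 1326
  yellow: 1768 × 3/16 = 331.5
  green: 1768 × 1/16 = 110.5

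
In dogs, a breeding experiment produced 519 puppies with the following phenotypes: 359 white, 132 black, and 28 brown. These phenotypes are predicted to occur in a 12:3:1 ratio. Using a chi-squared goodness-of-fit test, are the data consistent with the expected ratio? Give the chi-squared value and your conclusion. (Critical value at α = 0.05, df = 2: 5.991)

The 12:3:1 ratio has 16 parts, so with N = 519 the expected counts are:
  white: 519 × 12/16 = 389.25
  black: 519 × 3/16 = 97.3125
  brown: 519 × 1/16 = 32.4375
χ² = Σ (O − E)² / E
  white: (359 − 389.25)² / 389.25 = 2.3508
  black: (132 − 97.3125)² / 97.3125 = 12.3645
  brown: (28 − 32.4375)² / 32.4375 = 0.6071
χ² = 2.3508 + 12.3645 + 0.6071 = 15.3224 ≈ 15.322
Degrees of freedom = 3 − 1 = 2; critical value at α = 0.05 is 5.991.
Since 15.322 > 5.991, we reject the null hypothesis — the data do not fit the 12:3:1 ratio.

15.322; not consistent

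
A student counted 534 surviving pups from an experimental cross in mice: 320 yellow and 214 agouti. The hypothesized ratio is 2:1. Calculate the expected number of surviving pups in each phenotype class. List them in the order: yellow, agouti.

Expected counts for N = 534 under a 2:1 ratio (total parts = 3):
  yellow: 534 × 2/3 = 356
  agouti: 534 × 1/3 = 178

356, 178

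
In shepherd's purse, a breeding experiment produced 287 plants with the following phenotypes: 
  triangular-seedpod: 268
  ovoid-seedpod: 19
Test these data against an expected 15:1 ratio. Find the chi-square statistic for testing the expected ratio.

0.067

Expected counts for N = 287 under a 15:1 ratio (total parts = 16):
  triangular-seedpod: 287 × 15/16 = 269.0625
  ovoid-seedpod: 287 × 1/16 = 17.9375
χ² = Σ (O − E)² / E
  triangular-seedpod: (268 − 269.0625)² / 269.0625 = 0.0042
  ovoid-seedpod: (19 − 17.9375)² / 17.9375 = 0.0629
χ² = 0.0042 + 0.0629 = 0.0671 ≈ 0.067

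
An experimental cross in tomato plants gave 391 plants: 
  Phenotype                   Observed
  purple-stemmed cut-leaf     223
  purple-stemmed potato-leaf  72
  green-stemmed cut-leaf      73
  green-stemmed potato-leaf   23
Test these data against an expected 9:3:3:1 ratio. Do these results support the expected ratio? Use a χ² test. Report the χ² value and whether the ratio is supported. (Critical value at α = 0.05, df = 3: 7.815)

0.152; consistent

Under the 9:3:3:1 hypothesis (Σ ratio = 16, N = 391):
  purple-stemmed cut-leaf: 391 × 9/16 = 219.9375
  purple-stemmed potato-leaf: 391 × 3/16 = 73.3125
  green-stemmed cut-leaf: 391 × 3/16 = 73.3125
  green-stemmed potato-leaf: 391 × 1/16 = 24.4375
χ² = Σ (O − E)² / E
  purple-stemmed cut-leaf: (223 − 219.9375)² / 219.9375 = 0.0426
  purple-stemmed potato-leaf: (72 − 73.3125)² / 73.3125 = 0.0235
  green-stemmed cut-leaf: (73 − 73.3125)² / 73.3125 = 0.0013
  green-stemmed potato-leaf: (23 − 24.4375)² / 24.4375 = 0.0846
χ² = 0.0426 + 0.0235 + 0.0013 + 0.0846 = 0.152
Degrees of freedom = 4 − 1 = 3; critical value at α = 0.05 is 7.815.
Since 0.152 < 7.815, we fail to reject the null hypothesis — the data are consistent with the 9:3:3:1 ratio.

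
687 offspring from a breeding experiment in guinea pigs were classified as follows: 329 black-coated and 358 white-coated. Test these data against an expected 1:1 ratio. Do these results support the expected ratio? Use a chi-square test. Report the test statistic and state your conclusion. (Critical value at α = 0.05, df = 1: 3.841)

Total ratio parts = 2. Expected numbers out of 687:
  black-coated: 687 × 1/2 = 343.5
  white-coated: 687 × 1/2 = 343.5
χ² = Σ (O − E)² / E
  black-coated: (329 − 343.5)² / 343.5 = 0.6121
  white-coated: (358 − 343.5)² / 343.5 = 0.6121
χ² = 0.6121 + 0.6121 = 1.2242 ≈ 1.224
Degrees of freedom = 2 − 1 = 1; critical value at α = 0.05 is 3.841.
Since 1.224 < 3.841, we fail to reject the null hypothesis — the data are consistent with the 1:1 ratio.

1.224; consistent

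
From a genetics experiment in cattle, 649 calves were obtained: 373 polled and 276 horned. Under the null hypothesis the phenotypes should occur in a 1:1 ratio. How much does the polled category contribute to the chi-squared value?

7.249

The 1:1 ratio has 2 parts, so with N = 649 the expected counts are:
  polled: 649 × 1/2 = 324.5
  horned: 649 × 1/2 = 324.5
Contribution of polled: (373 − 324.5)² / 324.5 = 7.2488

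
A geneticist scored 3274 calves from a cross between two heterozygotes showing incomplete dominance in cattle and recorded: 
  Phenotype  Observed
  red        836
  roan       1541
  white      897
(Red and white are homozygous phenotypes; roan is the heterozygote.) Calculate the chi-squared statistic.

With incomplete dominance, a heterozygote × heterozygote cross gives a 1:2:1 phenotypic ratio.
Expected counts for N = 3274 under a 1:2:1 ratio (total parts = 4):
  red: 3274 × 1/4 = 818.5
  roan: 3274 × 2/4 = 1637
  white: 3274 × 1/4 = 818.5
χ² = Σ (O − E)² / E
  red: (836 − 818.5)² / 818.5 = 0.3742
  roan: (1541 − 1637)² / 1637 = 5.6298
  white: (897 − 818.5)² / 818.5 = 7.5287
χ² = 0.3742 + 5.6298 + 7.5287 = 13.5327 ≈ 13.533

13.533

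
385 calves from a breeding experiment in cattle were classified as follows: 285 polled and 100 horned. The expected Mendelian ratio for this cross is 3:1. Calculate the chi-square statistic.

0.195

Expected counts for N = 385 under a 3:1 ratio (total parts = 4):
  polled: 385 × 3/4 = 288.75
  horned: 385 × 1/4 = 96.25
χ² = Σ (O − E)² / E
  polled: (285 − 288.75)² / 288.75 = 0.0487
  horned: (100 − 96.25)² / 96.25 = 0.1461
χ² = 0.0487 + 0.1461 = 0.1948 ≈ 0.195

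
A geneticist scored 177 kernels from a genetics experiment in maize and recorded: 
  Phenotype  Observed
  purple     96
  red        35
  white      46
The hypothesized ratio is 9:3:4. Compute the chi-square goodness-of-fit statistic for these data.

0.296

Under the 9:3:4 hypothesis (Σ ratio = 16, N = 177):
  purple: 177 × 9/16 = 99.5625
  red: 177 × 3/16 = 33.1875
  white: 177 × 4/16 = 44.25
χ² = Σ (O − E)² / E
  purple: (96 − 99.5625)² / 99.5625 = 0.1275
  red: (35 − 33.1875)² / 33.1875 = 0.0990
  white: (46 − 44.25)² / 44.25 = 0.0692
χ² = 0.1275 + 0.0990 + 0.0692 = 0.2957 ≈ 0.296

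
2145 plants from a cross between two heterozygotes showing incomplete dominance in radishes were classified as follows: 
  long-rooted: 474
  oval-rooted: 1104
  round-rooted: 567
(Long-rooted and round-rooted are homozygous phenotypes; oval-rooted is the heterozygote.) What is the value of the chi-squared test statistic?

9.915

With incomplete dominance, a heterozygote × heterozygote cross gives a 1:2:1 phenotypic ratio.
Total ratio parts = 4. Expected numbers out of 2145:
  long-rooted: 2145 × 1/4 = 536.25
  oval-rooted: 2145 × 2/4 = 1072.5
  round-rooted: 2145 × 1/4 = 536.25
χ² = Σ (O − E)² / E
  long-rooted: (474 − 536.25)² / 536.25 = 7.2262
  oval-rooted: (1104 − 1072.5)² / 1072.5 = 0.9252
  round-rooted: (567 − 536.25)² / 536.25 = 1.7633
χ² = 7.2262 + 0.9252 + 1.7633 = 9.9147 ≈ 9.915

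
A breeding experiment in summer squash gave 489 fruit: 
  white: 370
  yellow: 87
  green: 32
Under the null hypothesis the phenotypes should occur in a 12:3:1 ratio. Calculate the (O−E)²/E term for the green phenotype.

Expected counts for N = 489 under a 12:3:1 ratio (total parts = 16):
  white: 489 × 12/16 = 366.75
  yellow: 489 × 3/16 = 91.6875
  green: 489 × 1/16 = 30.5625
Contribution of green: (32 − 30.5625)² / 30.5625 = 0.0676

0.068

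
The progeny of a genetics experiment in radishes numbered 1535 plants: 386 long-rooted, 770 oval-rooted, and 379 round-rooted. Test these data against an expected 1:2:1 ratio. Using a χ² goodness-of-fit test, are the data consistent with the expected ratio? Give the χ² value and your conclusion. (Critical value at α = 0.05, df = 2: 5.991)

Expected counts for N = 1535 under a 1:2:1 ratio (total parts = 4):
  long-rooted: 1535 × 1/4 = 383.75
  oval-rooted: 1535 × 2/4 = 767.5
  round-rooted: 1535 × 1/4 = 383.75
χ² = Σ (O − E)² / E
  long-rooted: (386 − 383.75)² / 383.75 = 0.0132
  oval-rooted: (770 − 767.5)² / 767.5 = 0.0081
  round-rooted: (379 − 383.75)² / 383.75 = 0.0588
χ² = 0.0132 + 0.0081 + 0.0588 = 0.0801 ≈ 0.080
Degrees of freedom = 3 − 1 = 2; critical value at α = 0.05 is 5.991.
Since 0.080 < 5.991, we fail to reject the null hypothesis — the data are consistent with the 1:2:1 ratio.

0.080; consistent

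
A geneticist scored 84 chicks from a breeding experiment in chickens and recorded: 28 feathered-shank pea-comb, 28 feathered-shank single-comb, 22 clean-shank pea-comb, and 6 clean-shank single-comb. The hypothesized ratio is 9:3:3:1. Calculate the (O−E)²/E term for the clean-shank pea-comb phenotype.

Under the 9:3:3:1 hypothesis (Σ ratio = 16, N = 84):
  feathered-shank pea-comb: 84 × 9/16 = 47.25
  feathered-shank single-comb: 84 × 3/16 = 15.75
  clean-shank pea-comb: 84 × 3/16 = 15.75
  clean-shank single-comb: 84 × 1/16 = 5.25
Contribution of clean-shank pea-comb: (22 − 15.75)² / 15.75 = 2.4802

2.480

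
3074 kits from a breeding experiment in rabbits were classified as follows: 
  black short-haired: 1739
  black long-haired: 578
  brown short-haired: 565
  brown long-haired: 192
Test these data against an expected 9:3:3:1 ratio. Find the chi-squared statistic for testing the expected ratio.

0.286

Under the 9:3:3:1 hypothesis (Σ ratio = 16, N = 3074):
  black short-haired: 3074 × 9/16 = 1729.125
  black long-haired: 3074 × 3/16 = 576.375
  brown short-haired: 3074 × 3/16 = 576.375
  brown long-haired: 3074 × 1/16 = 192.125
χ² = Σ (O − E)² / E
  black short-haired: (1739 − 1729.125)² / 1729.125 = 0.0564
  black long-haired: (578 − 576.375)² / 576.375 = 0.0046
  brown short-haired: (565 − 576.375)² / 576.375 = 0.2245
  brown long-haired: (192 − 192.125)² / 192.125 = 0.0001
χ² = 0.0564 + 0.0046 + 0.2245 + 0.0001 = 0.2856 ≈ 0.286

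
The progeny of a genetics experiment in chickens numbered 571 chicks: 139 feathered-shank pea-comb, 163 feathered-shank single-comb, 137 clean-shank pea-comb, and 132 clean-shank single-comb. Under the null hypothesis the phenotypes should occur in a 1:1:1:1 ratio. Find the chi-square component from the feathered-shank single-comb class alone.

2.873

Total ratio parts = 4. Expected numbers out of 571:
  feathered-shank pea-comb: 571 × 1/4 = 142.75
  feathered-shank single-comb: 571 × 1/4 = 142.75
  clean-shank pea-comb: 571 × 1/4 = 142.75
  clean-shank single-comb: 571 × 1/4 = 142.75
Contribution of feathered-shank single-comb: (163 − 142.75)² / 142.75 = 2.8726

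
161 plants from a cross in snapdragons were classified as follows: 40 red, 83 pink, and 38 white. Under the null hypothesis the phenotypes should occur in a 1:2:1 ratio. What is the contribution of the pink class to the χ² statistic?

Under the 1:2:1 hypothesis (Σ ratio = 4, N = 161):
  red: 161 × 1/4 = 40.25
  pink: 161 × 2/4 = 80.5
  white: 161 × 1/4 = 40.25
Contribution of pink: (83 − 80.5)² / 80.5 = 0.0776

0.078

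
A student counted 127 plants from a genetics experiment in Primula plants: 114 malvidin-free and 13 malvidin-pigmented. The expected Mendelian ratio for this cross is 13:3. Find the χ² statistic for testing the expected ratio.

Expected counts for N = 127 under a 13:3 ratio (total parts = 16):
  malvidin-free: 127 × 13/16 = 103.1875
  malvidin-pigmented: 127 × 3/16 = 23.8125
χ² = Σ (O − E)² / E
  malvidin-free: (114 − 103.1875)² / 103.1875 = 1.1330
  malvidin-pigmented: (13 − 23.8125)² / 23.8125 = 4.9096
χ² = 1.1330 + 4.9096 = 6.0426 ≈ 6.043

6.043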